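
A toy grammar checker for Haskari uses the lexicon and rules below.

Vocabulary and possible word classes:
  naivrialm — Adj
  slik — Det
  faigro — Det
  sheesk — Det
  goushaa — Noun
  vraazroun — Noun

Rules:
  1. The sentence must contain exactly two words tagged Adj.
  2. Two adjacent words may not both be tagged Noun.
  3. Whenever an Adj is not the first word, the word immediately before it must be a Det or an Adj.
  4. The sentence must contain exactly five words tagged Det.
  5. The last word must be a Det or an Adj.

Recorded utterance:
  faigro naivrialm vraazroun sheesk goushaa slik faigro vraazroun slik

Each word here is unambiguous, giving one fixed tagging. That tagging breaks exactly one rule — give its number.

1

Fixed tagging: Det Adj Noun Det Noun Det Det Noun Det.
Checking each rule: R1 fail, R2 pass, R3 pass, R4 pass, R5 pass.
Only rule 1 fails.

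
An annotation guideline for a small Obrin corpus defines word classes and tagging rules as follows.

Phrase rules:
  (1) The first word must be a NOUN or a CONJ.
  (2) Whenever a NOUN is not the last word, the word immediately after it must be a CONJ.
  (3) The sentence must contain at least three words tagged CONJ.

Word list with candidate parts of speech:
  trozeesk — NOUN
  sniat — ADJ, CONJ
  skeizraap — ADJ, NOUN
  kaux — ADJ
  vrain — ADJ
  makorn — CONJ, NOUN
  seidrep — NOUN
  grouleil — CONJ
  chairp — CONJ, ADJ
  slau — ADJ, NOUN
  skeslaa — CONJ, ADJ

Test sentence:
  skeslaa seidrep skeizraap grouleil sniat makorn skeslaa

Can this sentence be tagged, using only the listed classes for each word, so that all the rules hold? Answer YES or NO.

Candidates per position — 1:skeslaa {CONJ,ADJ}; 2:seidrep {NOUN}; 3:skeizraap {ADJ,NOUN}; 4:grouleil {CONJ}; 5:sniat {ADJ,CONJ}; 6:makorn {CONJ,NOUN}; 7:skeslaa {CONJ,ADJ}.
Rule 2 cannot be satisfied by any choice of tags from the lexicon.
So there is no consistent tagging.

NO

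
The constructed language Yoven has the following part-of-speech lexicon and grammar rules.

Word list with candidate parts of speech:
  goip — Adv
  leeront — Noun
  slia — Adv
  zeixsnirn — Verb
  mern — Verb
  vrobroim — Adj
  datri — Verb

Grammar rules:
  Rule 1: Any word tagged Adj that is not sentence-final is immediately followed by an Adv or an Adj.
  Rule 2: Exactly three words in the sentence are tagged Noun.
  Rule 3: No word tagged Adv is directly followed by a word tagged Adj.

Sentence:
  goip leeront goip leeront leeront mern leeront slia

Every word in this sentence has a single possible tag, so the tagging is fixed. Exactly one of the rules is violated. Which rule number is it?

2

Fixed tagging: Adv Noun Adv Noun Noun Verb Noun Adv.
Checking each rule: R1 ✓, R2 ✗, R3 ✓.
Only rule 2 fails.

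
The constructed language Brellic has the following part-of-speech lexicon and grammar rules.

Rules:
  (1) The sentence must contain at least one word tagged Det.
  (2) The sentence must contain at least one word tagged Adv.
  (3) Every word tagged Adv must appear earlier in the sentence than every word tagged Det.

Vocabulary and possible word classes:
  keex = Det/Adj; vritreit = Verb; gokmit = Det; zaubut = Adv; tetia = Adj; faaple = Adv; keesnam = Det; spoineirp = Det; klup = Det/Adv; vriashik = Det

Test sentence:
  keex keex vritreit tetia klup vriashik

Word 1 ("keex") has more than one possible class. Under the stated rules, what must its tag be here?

Candidates per position — 1:keex {Det,Adj}; 2:keex {Det,Adj}; 3:vritreit {Verb}; 4:tetia {Adj}; 5:klup {Det,Adv}; 6:vriashik {Det}.
Position 5: tagging it Det would leave rule 2 unsatisfiable, so it must be Adv.
Position 1: tagging it Det would leave rule 3 unsatisfiable, so it must be Adj.
Position 2: tagging it Det would leave rule 3 unsatisfiable, so it must be Adj.
That leaves exactly one tagging: Adj Adj Verb Adj Adv Det.
Rule-by-rule: rule 1 holds; rule 2 holds; rule 3 holds.

Adj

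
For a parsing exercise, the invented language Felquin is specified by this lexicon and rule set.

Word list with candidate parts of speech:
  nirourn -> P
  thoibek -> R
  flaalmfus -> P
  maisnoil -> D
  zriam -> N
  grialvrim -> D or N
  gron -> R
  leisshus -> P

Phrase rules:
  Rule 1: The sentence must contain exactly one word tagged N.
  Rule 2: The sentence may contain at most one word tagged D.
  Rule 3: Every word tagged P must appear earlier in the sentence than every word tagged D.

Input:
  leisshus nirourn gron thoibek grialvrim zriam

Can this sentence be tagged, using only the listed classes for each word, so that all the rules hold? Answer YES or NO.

Candidates per position — 1:leisshus {P}; 2:nirourn {P}; 3:gron {R}; 4:thoibek {R}; 5:grialvrim {D,N}; 6:zriam {N}.
One satisfying assignment: P P R R D N.
Verifying each rule — rule 1 ✓; rule 2 ✓; rule 3 ✓.

YES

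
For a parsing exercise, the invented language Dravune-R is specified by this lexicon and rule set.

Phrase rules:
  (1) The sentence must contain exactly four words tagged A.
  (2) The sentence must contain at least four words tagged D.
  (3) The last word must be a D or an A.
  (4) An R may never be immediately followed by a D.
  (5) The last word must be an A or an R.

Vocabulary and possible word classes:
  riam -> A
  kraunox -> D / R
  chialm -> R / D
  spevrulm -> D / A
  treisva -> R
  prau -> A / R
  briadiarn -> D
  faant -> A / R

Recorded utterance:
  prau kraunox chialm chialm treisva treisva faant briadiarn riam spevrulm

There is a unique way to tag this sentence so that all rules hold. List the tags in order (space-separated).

A D D D R R A D A A

Candidates per position — 1:prau {A,R}; 2:kraunox {D,R}; 3:chialm {R,D}; 4:chialm {R,D}; 5:treisva {R}; 6:treisva {R}; 7:faant {A,R}; 8:briadiarn {D}; 9:riam {A}; 10:spevrulm {D,A}.
Word 1 cannot be R — rule 1 would then fail for every completion. It is A.
Word 7 cannot be R — rule 1 would then fail for every completion. It is A.
Word 10 cannot be D — rule 1 would then fail for every completion. It is A.
Word 2 cannot be R — rule 2 would then fail for every completion. It is D.
Word 3 cannot be R — rule 2 would then fail for every completion. It is D.
Word 4 cannot be R — rule 2 would then fail for every completion. It is D.
The only consistent sequence is: A D D D R R A D A A.
Rule-by-rule: rule 1 ok; rule 2 ok; rule 3 ok; rule 4 ok; rule 5 ok.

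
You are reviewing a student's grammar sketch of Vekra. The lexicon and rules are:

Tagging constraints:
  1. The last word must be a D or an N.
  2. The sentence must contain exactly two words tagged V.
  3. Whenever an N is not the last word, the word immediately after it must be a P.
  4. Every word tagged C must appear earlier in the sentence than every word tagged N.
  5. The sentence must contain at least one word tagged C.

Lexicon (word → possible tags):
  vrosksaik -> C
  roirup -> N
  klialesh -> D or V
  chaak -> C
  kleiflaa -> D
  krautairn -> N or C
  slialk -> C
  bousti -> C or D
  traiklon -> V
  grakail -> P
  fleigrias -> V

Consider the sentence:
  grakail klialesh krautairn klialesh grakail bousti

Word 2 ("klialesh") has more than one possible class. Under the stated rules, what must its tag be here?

V

Candidates per position — 1:grakail {P}; 2:klialesh {D,V}; 3:krautairn {N,C}; 4:klialesh {D,V}; 5:grakail {P}; 6:bousti {C,D}.
If word 2 were D, no tagging could satisfy rule 2; so word 2 is V.
If word 3 were N, no tagging could satisfy rule 3; so word 3 is C.
If word 4 were D, no tagging could satisfy rule 2; so word 4 is V.
If word 6 were C, no tagging could satisfy rule 1; so word 6 is D.
The only consistent sequence is: P V C V P D.
Rule-by-rule: rule 1 ok; rule 2 ok; rule 3 ok; rule 4 ok; rule 5 ok.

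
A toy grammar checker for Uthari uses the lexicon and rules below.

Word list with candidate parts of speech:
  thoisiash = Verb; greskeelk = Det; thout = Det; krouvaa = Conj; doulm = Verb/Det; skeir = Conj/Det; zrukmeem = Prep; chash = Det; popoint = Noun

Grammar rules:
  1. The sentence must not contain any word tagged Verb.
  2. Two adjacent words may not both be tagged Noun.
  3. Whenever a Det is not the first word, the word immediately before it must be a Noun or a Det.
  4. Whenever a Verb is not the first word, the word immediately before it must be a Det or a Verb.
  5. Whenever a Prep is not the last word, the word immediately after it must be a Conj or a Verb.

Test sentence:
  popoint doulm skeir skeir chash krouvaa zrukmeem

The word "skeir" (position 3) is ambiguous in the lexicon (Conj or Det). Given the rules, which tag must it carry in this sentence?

Det

Candidates per position — 1:popoint {Noun}; 2:doulm {Verb,Det}; 3:skeir {Conj,Det}; 4:skeir {Conj,Det}; 5:chash {Det}; 6:krouvaa {Conj}; 7:zrukmeem {Prep}.
Position 2: tagging it Verb would leave rule 1 unsatisfiable, so it must be Det.
Position 3: tagging it Conj would leave rule 3 unsatisfiable, so it must be Det.
Position 4: tagging it Conj would leave rule 3 unsatisfiable, so it must be Det.
The unique satisfying tagging is: Noun Det Det Det Det Conj Prep.
Check: rule 1 ✓; rule 2 ✓; rule 3 ✓; rule 4 ✓; rule 5 ✓.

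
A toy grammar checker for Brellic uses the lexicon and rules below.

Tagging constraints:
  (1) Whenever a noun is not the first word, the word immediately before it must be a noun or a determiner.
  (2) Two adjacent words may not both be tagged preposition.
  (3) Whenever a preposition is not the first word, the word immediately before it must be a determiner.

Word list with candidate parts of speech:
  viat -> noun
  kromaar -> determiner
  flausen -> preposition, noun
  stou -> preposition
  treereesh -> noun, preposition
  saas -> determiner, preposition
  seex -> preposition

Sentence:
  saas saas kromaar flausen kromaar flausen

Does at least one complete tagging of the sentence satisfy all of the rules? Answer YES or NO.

Candidates per position — 1:saas {determiner,preposition}; 2:saas {determiner,preposition}; 3:kromaar {determiner}; 4:flausen {preposition,noun}; 5:kromaar {determiner}; 6:flausen {preposition,noun}.
One satisfying assignment: determiner preposition determiner preposition determiner noun.
Rule-by-rule: rule 1 holds; rule 2 holds; rule 3 holds.

YES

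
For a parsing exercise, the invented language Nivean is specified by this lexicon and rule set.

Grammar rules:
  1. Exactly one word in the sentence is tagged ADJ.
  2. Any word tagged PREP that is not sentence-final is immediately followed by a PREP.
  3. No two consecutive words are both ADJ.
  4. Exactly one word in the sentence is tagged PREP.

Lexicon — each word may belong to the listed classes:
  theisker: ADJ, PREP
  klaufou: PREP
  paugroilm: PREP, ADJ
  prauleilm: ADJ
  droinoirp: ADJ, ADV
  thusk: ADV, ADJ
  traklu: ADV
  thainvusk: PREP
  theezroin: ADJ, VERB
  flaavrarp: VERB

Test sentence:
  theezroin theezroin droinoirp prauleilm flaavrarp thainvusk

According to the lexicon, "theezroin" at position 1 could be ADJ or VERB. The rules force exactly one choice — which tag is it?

VERB

Candidates per position — 1:theezroin {ADJ,VERB}; 2:theezroin {ADJ,VERB}; 3:droinoirp {ADJ,ADV}; 4:prauleilm {ADJ}; 5:flaavrarp {VERB}; 6:thainvusk {PREP}.
At position 1, choosing ADJ makes rule 1 impossible to satisfy; hence VERB.
At position 2, choosing ADJ makes rule 1 impossible to satisfy; hence VERB.
At position 3, choosing ADJ makes rule 1 impossible to satisfy; hence ADV.
So the tagging must be: VERB VERB ADV ADJ VERB PREP.
Checking: rule 1 ✓; rule 2 ✓; rule 3 ✓; rule 4 ✓.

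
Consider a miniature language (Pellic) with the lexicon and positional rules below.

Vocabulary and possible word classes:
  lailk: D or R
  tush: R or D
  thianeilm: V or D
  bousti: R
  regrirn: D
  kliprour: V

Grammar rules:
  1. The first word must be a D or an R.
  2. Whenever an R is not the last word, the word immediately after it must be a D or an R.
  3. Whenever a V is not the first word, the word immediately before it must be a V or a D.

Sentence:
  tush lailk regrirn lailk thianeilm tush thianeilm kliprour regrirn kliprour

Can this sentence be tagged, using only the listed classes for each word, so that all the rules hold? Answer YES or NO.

YES

Candidates per position — 1:tush {R,D}; 2:lailk {D,R}; 3:regrirn {D}; 4:lailk {D,R}; 5:thianeilm {V,D}; 6:tush {R,D}; 7:thianeilm {V,D}; 8:kliprour {V}; 9:regrirn {D}; 10:kliprour {V}.
One satisfying assignment: R D D R D D D V D V.
Verifying each rule — rule 1 ✓; rule 2 ✓; rule 3 ✓.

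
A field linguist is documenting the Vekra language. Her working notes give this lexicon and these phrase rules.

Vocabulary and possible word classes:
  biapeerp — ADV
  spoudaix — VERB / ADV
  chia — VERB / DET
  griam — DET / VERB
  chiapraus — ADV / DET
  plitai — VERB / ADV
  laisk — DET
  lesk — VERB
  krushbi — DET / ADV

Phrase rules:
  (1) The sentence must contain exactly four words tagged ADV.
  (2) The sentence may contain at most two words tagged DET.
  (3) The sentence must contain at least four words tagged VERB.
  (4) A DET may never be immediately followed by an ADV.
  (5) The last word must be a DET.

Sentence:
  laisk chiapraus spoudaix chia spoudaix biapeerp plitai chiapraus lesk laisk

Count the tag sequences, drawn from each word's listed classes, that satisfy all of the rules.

Candidates per position — 1:laisk {DET}; 2:chiapraus {ADV,DET}; 3:spoudaix {VERB,ADV}; 4:chia {VERB,DET}; 5:spoudaix {VERB,ADV}; 6:biapeerp {ADV}; 7:plitai {VERB,ADV}; 8:chiapraus {ADV,DET}; 9:lesk {VERB}; 10:laisk {DET}.
There are 64 candidate sequences in total.
Every candidate sequence violates at least one rule; no consistent tagging exists.
Count = 0.

0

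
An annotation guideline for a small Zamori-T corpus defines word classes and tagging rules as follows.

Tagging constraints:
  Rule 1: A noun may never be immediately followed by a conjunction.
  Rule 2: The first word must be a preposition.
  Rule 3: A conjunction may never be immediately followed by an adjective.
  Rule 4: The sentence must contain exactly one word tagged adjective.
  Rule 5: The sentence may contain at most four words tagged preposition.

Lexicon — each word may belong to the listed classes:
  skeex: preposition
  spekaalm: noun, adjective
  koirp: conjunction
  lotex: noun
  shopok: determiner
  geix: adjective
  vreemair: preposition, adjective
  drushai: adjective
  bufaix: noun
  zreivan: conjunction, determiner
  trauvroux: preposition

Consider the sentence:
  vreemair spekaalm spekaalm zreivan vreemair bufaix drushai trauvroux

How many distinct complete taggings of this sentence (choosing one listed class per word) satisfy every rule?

Candidates per position — 1:vreemair {preposition,adjective}; 2:spekaalm {noun,adjective}; 3:spekaalm {noun,adjective}; 4:zreivan {conjunction,determiner}; 5:vreemair {preposition,adjective}; 6:bufaix {noun}; 7:drushai {adjective}; 8:trauvroux {preposition}.
There are 32 candidate sequences in total.
The sequences that satisfy every rule: preposition noun noun determiner preposition noun adjective preposition.
Count = 1.

1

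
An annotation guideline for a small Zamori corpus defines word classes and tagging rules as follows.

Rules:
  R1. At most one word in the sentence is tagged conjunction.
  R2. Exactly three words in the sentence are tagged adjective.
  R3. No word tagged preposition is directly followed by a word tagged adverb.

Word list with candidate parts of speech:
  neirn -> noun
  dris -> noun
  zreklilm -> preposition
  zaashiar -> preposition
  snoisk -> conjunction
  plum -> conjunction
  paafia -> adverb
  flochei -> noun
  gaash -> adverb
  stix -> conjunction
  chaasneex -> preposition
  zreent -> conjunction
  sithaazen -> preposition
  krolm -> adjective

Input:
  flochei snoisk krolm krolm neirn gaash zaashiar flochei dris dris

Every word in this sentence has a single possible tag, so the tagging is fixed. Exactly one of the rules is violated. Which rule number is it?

2

Fixed tagging: noun conjunction adjective adjective noun adverb preposition noun noun noun.
Checking each rule: R1 holds, R2 violated, R3 holds.
Only rule 2 fails.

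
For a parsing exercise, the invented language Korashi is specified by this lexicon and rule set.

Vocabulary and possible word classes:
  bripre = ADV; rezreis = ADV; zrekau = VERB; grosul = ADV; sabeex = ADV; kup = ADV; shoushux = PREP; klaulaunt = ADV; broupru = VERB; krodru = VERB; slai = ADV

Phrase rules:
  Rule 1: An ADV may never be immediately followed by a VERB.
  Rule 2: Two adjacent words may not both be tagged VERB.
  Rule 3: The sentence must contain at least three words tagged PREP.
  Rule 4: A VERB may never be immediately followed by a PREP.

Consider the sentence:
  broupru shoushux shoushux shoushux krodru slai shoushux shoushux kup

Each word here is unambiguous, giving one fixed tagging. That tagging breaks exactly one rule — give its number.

4

Fixed tagging: VERB PREP PREP PREP VERB ADV PREP PREP ADV.
Rule check: R1 holds, R2 holds, R3 holds, R4 violated.
Only rule 4 fails.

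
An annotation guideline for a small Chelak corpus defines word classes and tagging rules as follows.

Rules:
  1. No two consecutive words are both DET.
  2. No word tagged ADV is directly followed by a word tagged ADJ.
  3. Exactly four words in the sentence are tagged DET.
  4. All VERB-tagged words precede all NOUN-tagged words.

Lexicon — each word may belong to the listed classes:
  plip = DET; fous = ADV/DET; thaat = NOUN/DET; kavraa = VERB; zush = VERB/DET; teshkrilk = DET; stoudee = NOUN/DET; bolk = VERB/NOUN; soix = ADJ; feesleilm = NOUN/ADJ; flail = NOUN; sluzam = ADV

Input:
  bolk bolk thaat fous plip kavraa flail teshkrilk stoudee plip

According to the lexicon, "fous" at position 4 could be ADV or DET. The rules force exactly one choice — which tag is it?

ADV

Candidates per position — 1:bolk {VERB,NOUN}; 2:bolk {VERB,NOUN}; 3:thaat {NOUN,DET}; 4:fous {ADV,DET}; 5:plip {DET}; 6:kavraa {VERB}; 7:flail {NOUN}; 8:teshkrilk {DET}; 9:stoudee {NOUN,DET}; 10:plip {DET}.
Position 1: NOUN is ruled out by rule 4; that leaves VERB.
Position 2: NOUN is ruled out by rule 4; that leaves VERB.
Position 3: NOUN is ruled out by rule 4; that leaves DET.
Position 4: DET is ruled out by rule 1; that leaves ADV.
Position 9: DET is ruled out by rule 1; that leaves NOUN.
That leaves exactly one tagging: VERB VERB DET ADV DET VERB NOUN DET NOUN DET.
Rule-by-rule: rule 1 satisfied; rule 2 satisfied; rule 3 satisfied; rule 4 satisfied.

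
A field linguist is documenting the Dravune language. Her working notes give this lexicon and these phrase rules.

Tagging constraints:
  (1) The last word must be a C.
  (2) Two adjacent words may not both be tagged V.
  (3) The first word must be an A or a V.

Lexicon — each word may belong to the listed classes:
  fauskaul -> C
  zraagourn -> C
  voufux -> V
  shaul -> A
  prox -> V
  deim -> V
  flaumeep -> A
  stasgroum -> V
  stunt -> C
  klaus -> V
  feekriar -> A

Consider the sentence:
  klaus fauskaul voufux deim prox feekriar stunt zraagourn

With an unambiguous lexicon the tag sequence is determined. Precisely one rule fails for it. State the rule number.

Fixed tagging: V C V V V A C C.
Applying the rules: R1 ok, R2 fails, R3 ok.
Only rule 2 fails.

2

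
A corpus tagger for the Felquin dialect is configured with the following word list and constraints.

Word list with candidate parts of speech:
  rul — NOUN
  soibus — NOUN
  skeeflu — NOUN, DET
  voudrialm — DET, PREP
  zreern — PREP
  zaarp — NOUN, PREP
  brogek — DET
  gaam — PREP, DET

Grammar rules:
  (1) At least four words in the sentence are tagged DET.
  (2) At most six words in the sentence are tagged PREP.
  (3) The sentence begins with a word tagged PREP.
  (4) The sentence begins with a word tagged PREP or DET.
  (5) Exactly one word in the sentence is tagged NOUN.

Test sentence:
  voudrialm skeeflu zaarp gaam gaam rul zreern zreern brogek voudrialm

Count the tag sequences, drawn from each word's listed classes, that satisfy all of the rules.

Candidates per position — 1:voudrialm {DET,PREP}; 2:skeeflu {NOUN,DET}; 3:zaarp {NOUN,PREP}; 4:gaam {PREP,DET}; 5:gaam {PREP,DET}; 6:rul {NOUN}; 7:zreern {PREP}; 8:zreern {PREP}; 9:brogek {DET}; 10:voudrialm {DET,PREP}.
There are 64 candidate sequences in total.
The sequences that satisfy every rule: PREP DET PREP PREP DET NOUN PREP PREP DET DET; PREP DET PREP DET PREP NOUN PREP PREP DET DET; PREP DET PREP DET DET NOUN PREP PREP DET DET; PREP DET PREP DET DET NOUN PREP PREP DET PREP.
Count = 4.

4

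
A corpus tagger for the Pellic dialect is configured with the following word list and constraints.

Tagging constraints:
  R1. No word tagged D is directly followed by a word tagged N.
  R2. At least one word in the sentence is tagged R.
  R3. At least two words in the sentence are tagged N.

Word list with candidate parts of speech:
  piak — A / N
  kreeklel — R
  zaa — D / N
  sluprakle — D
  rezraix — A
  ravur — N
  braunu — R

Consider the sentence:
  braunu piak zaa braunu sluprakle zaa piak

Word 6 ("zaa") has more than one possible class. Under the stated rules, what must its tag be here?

D

Candidates per position — 1:braunu {R}; 2:piak {A,N}; 3:zaa {D,N}; 4:braunu {R}; 5:sluprakle {D}; 6:zaa {D,N}; 7:piak {A,N}.
At position 6, choosing N makes rule 1 impossible to satisfy; hence D.
At position 7, choosing N makes rule 1 impossible to satisfy; hence A.
At position 2, choosing A makes rule 3 impossible to satisfy; hence N.
At position 3, choosing D makes rule 3 impossible to satisfy; hence N.
That leaves exactly one tagging: R N N R D D A.
Rule-by-rule: rule 1 ✓; rule 2 ✓; rule 3 ✓.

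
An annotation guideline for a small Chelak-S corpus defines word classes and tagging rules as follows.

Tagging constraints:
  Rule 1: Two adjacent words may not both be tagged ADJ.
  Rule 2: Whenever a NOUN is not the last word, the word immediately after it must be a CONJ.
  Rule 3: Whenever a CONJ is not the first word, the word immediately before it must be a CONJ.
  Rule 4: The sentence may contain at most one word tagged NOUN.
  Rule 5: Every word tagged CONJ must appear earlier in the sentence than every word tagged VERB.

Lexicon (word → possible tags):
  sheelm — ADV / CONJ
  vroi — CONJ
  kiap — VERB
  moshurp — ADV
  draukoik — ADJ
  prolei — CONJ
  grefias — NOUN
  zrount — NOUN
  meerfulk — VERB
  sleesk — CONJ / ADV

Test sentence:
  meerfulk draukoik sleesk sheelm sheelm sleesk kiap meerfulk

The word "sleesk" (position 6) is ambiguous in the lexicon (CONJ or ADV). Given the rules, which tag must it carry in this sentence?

Candidates per position — 1:meerfulk {VERB}; 2:draukoik {ADJ}; 3:sleesk {CONJ,ADV}; 4:sheelm {ADV,CONJ}; 5:sheelm {ADV,CONJ}; 6:sleesk {CONJ,ADV}; 7:kiap {VERB}; 8:meerfulk {VERB}.
Position 3: tagging it CONJ would leave rule 3 unsatisfiable, so it must be ADV.
Position 4: tagging it CONJ would leave rule 3 unsatisfiable, so it must be ADV.
Position 5: tagging it CONJ would leave rule 3 unsatisfiable, so it must be ADV.
Position 6: tagging it CONJ would leave rule 3 unsatisfiable, so it must be ADV.
That leaves exactly one tagging: VERB ADJ ADV ADV ADV ADV VERB VERB.
Verifying each rule — rule 1 satisfied; rule 2 satisfied; rule 3 satisfied; rule 4 satisfied; rule 5 satisfied.

ADV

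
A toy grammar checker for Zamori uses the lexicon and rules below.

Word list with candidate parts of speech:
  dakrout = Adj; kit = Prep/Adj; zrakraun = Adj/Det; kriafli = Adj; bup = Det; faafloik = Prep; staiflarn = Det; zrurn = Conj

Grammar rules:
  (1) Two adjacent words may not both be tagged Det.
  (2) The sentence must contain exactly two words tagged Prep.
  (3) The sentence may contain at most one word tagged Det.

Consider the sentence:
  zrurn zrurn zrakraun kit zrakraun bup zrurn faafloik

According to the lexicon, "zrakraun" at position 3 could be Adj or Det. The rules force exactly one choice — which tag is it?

Adj

Candidates per position — 1:zrurn {Conj}; 2:zrurn {Conj}; 3:zrakraun {Adj,Det}; 4:kit {Prep,Adj}; 5:zrakraun {Adj,Det}; 6:bup {Det}; 7:zrurn {Conj}; 8:faafloik {Prep}.
Word 3 cannot be Det — rule 3 would then fail for every completion. It is Adj.
Word 4 cannot be Adj — rule 2 would then fail for every completion. It is Prep.
Word 5 cannot be Det — rule 1 would then fail for every completion. It is Adj.
The unique satisfying tagging is: Conj Conj Adj Prep Adj Det Conj Prep.
Verifying each rule — rule 1 ✓; rule 2 ✓; rule 3 ✓.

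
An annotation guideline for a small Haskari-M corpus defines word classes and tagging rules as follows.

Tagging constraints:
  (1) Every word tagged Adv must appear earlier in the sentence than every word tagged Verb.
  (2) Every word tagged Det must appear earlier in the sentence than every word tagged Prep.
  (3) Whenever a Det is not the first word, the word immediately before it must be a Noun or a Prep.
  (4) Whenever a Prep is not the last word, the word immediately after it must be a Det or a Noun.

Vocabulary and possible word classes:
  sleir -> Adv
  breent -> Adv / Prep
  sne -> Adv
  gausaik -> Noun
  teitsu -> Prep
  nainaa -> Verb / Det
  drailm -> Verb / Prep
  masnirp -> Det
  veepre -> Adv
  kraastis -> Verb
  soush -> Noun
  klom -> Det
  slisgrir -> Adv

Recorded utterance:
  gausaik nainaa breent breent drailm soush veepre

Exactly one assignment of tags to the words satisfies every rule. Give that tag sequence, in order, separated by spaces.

Noun Det Adv Adv Prep Noun Adv

Candidates per position — 1:gausaik {Noun}; 2:nainaa {Verb,Det}; 3:breent {Adv,Prep}; 4:breent {Adv,Prep}; 5:drailm {Verb,Prep}; 6:soush {Noun}; 7:veepre {Adv}.
Position 2: Verb is ruled out by rule 1; that leaves Det.
Position 3: Prep is ruled out by rule 4; that leaves Adv.
Position 4: Prep is ruled out by rule 4; that leaves Adv.
Position 5: Verb is ruled out by rule 1; that leaves Prep.
The only consistent sequence is: Noun Det Adv Adv Prep Noun Adv.
Rule-by-rule: rule 1 holds; rule 2 holds; rule 3 holds; rule 4 holds.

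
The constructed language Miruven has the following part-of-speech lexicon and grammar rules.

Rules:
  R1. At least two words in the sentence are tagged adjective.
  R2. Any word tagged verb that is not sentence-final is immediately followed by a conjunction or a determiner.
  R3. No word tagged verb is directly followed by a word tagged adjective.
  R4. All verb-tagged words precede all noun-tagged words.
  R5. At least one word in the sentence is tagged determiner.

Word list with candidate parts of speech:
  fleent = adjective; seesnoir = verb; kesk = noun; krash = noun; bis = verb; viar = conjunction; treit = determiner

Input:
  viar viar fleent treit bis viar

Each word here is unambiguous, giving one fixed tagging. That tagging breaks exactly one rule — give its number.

Fixed tagging: conjunction conjunction adjective determiner verb conjunction.
Checking each rule: R1 fail, R2 pass, R3 pass, R4 pass, R5 pass.
Only rule 1 fails.

1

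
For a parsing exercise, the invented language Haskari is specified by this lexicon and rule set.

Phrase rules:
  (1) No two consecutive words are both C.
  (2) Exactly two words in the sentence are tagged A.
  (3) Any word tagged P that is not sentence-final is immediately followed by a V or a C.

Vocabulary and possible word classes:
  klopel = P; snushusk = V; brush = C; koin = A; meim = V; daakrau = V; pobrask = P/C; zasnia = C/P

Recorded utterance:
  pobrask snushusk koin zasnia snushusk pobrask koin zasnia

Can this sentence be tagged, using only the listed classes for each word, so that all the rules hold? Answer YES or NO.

YES

Candidates per position — 1:pobrask {P,C}; 2:snushusk {V}; 3:koin {A}; 4:zasnia {C,P}; 5:snushusk {V}; 6:pobrask {P,C}; 7:koin {A}; 8:zasnia {C,P}.
One satisfying assignment: P V A P V C A C.
Check: rule 1 ✓; rule 2 ✓; rule 3 ✓.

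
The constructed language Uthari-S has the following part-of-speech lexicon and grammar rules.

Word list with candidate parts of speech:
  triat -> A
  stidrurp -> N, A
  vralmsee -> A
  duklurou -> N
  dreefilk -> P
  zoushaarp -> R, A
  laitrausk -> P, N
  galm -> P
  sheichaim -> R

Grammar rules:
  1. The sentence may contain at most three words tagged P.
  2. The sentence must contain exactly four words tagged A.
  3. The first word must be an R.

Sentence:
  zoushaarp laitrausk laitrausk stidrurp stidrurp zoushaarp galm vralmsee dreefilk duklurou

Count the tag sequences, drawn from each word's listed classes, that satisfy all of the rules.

3

Candidates per position — 1:zoushaarp {R,A}; 2:laitrausk {P,N}; 3:laitrausk {P,N}; 4:stidrurp {N,A}; 5:stidrurp {N,A}; 6:zoushaarp {R,A}; 7:galm {P}; 8:vralmsee {A}; 9:dreefilk {P}; 10:duklurou {N}.
There are 64 candidate sequences in total.
The sequences that satisfy every rule: R P N A A A P A P N; R N P A A A P A P N; R N N A A A P A P N.
Count = 3.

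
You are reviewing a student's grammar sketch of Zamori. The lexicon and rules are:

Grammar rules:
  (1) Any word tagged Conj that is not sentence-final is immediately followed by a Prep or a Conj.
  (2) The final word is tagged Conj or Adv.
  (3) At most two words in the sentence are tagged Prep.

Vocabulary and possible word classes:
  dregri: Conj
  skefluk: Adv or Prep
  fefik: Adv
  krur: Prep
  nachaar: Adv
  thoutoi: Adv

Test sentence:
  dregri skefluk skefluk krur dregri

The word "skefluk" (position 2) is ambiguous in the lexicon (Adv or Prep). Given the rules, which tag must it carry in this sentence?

Candidates per position — 1:dregri {Conj}; 2:skefluk {Adv,Prep}; 3:skefluk {Adv,Prep}; 4:krur {Prep}; 5:dregri {Conj}.
Position 2: Adv is ruled out by rule 1; that leaves Prep.
Position 3: Prep is ruled out by rule 3; that leaves Adv.
The unique satisfying tagging is: Conj Prep Adv Prep Conj.
Verifying each rule — rule 1 ok; rule 2 ok; rule 3 ok.

Prep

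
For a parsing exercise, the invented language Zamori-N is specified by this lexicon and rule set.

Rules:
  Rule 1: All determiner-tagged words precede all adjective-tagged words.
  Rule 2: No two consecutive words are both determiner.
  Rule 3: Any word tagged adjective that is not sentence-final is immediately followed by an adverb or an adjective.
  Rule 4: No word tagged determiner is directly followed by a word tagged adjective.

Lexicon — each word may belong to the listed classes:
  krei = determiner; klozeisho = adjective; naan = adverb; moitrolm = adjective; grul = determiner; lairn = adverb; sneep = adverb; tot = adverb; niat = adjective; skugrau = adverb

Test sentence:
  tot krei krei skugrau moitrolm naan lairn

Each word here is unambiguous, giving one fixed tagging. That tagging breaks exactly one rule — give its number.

Fixed tagging: adverb determiner determiner adverb adjective adverb adverb.
Checking each rule: R1 ✓, R2 ✗, R3 ✓, R4 ✓.
Only rule 2 fails.

2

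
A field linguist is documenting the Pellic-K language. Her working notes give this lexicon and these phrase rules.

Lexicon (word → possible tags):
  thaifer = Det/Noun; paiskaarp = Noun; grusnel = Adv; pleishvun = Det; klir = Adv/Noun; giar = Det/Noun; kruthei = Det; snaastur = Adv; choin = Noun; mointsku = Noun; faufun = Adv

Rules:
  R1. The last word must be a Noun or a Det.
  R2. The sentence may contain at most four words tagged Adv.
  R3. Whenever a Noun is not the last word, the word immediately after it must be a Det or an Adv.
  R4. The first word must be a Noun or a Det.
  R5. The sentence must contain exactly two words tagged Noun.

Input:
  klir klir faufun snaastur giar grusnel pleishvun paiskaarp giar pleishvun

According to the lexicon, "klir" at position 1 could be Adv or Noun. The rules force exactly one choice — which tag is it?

Candidates per position — 1:klir {Adv,Noun}; 2:klir {Adv,Noun}; 3:faufun {Adv}; 4:snaastur {Adv}; 5:giar {Det,Noun}; 6:grusnel {Adv}; 7:pleishvun {Det}; 8:paiskaarp {Noun}; 9:giar {Det,Noun}; 10:pleishvun {Det}.
Word 1 cannot be Adv — rule 4 would then fail for every completion. It is Noun.
Word 2 cannot be Noun — rule 3 would then fail for every completion. It is Adv.
Word 5 cannot be Noun — rule 5 would then fail for every completion. It is Det.
Word 9 cannot be Noun — rule 3 would then fail for every completion. It is Det.
So the tagging must be: Noun Adv Adv Adv Det Adv Det Noun Det Det.
Rule-by-rule: rule 1 ok; rule 2 ok; rule 3 ok; rule 4 ok; rule 5 ok.

Noun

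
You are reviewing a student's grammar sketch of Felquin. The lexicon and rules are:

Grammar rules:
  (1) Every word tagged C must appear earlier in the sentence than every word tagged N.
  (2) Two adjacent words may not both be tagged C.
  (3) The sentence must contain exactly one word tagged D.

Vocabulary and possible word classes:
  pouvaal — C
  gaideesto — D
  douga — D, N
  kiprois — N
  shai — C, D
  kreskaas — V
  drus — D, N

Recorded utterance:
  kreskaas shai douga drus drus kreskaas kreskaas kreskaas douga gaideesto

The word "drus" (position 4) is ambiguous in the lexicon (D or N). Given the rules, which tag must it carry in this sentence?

N

Candidates per position — 1:kreskaas {V}; 2:shai {C,D}; 3:douga {D,N}; 4:drus {D,N}; 5:drus {D,N}; 6:kreskaas {V}; 7:kreskaas {V}; 8:kreskaas {V}; 9:douga {D,N}; 10:gaideesto {D}.
If word 2 were D, no tagging could satisfy rule 3; so word 2 is C.
If word 3 were D, no tagging could satisfy rule 3; so word 3 is N.
If word 4 were D, no tagging could satisfy rule 3; so word 4 is N.
If word 5 were D, no tagging could satisfy rule 3; so word 5 is N.
If word 9 were D, no tagging could satisfy rule 3; so word 9 is N.
The only consistent sequence is: V C N N N V V V N D.
Check: rule 1 ok; rule 2 ok; rule 3 ok.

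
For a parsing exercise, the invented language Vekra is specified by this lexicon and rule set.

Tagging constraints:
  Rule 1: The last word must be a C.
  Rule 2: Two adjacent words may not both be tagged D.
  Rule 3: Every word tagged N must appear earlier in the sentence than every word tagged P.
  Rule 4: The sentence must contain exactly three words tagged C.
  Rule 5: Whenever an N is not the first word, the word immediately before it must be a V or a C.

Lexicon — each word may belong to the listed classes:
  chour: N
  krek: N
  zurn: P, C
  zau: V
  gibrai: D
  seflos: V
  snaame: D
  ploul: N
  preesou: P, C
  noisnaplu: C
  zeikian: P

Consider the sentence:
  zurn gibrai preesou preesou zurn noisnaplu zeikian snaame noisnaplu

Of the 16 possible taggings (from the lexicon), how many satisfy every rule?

4

Candidates per position — 1:zurn {P,C}; 2:gibrai {D}; 3:preesou {P,C}; 4:preesou {P,C}; 5:zurn {P,C}; 6:noisnaplu {C}; 7:zeikian {P}; 8:snaame {D}; 9:noisnaplu {C}.
There are 16 candidate sequences in total.
The sequences that satisfy every rule: P D P P C C P D C; P D P C P C P D C; P D C P P C P D C; C D P P P C P D C.
Count = 4.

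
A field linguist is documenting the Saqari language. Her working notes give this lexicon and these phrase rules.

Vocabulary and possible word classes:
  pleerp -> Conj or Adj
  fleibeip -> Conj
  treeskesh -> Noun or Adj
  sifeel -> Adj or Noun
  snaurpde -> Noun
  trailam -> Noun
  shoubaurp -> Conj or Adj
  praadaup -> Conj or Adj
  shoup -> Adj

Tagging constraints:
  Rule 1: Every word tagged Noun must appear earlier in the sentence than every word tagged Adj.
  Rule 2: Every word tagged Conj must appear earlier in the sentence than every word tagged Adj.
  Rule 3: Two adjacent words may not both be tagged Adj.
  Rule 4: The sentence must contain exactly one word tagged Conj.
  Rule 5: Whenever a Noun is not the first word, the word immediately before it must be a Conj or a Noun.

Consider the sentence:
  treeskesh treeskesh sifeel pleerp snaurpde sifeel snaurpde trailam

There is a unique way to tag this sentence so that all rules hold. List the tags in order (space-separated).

Noun Noun Noun Conj Noun Noun Noun Noun

Candidates per position — 1:treeskesh {Noun,Adj}; 2:treeskesh {Noun,Adj}; 3:sifeel {Adj,Noun}; 4:pleerp {Conj,Adj}; 5:snaurpde {Noun}; 6:sifeel {Adj,Noun}; 7:snaurpde {Noun}; 8:trailam {Noun}.
At position 1, choosing Adj makes rule 1 impossible to satisfy; hence Noun.
At position 2, choosing Adj makes rule 1 impossible to satisfy; hence Noun.
At position 3, choosing Adj makes rule 1 impossible to satisfy; hence Noun.
At position 4, choosing Adj makes rule 1 impossible to satisfy; hence Conj.
At position 6, choosing Adj makes rule 1 impossible to satisfy; hence Noun.
So the tagging must be: Noun Noun Noun Conj Noun Noun Noun Noun.
Check: rule 1 satisfied; rule 2 satisfied; rule 3 satisfied; rule 4 satisfied; rule 5 satisfied.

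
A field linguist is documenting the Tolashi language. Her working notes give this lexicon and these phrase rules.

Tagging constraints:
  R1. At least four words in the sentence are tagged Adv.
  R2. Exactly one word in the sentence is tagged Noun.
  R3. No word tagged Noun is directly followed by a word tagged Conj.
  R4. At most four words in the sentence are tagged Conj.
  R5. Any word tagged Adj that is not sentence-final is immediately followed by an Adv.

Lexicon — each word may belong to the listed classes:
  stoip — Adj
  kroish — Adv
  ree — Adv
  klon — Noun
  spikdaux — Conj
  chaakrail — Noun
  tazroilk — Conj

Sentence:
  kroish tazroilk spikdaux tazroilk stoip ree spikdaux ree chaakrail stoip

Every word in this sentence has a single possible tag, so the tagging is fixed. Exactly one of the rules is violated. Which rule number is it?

1

Fixed tagging: Adv Conj Conj Conj Adj Adv Conj Adv Noun Adj.
Applying the rules: R1 violated, R2 holds, R3 holds, R4 holds, R5 holds.
Only rule 1 fails.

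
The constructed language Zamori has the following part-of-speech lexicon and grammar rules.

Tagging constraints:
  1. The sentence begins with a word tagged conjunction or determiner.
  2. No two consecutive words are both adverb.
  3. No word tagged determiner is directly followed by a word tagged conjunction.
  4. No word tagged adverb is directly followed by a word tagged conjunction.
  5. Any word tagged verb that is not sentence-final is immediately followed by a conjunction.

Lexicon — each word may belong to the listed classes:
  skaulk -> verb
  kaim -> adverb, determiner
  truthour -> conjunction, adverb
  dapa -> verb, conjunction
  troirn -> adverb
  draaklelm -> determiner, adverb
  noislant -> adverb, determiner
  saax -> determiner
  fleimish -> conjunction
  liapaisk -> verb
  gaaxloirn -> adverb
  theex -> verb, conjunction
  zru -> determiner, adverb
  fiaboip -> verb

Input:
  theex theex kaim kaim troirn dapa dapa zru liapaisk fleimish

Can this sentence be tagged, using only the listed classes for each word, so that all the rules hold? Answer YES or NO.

Candidates per position — 1:theex {verb,conjunction}; 2:theex {verb,conjunction}; 3:kaim {adverb,determiner}; 4:kaim {adverb,determiner}; 5:troirn {adverb}; 6:dapa {verb,conjunction}; 7:dapa {verb,conjunction}; 8:zru {determiner,adverb}; 9:liapaisk {verb}; 10:fleimish {conjunction}.
One satisfying assignment: conjunction conjunction adverb determiner adverb verb conjunction adverb verb conjunction.
Rule-by-rule: rule 1 holds; rule 2 holds; rule 3 holds; rule 4 holds; rule 5 holds.

YES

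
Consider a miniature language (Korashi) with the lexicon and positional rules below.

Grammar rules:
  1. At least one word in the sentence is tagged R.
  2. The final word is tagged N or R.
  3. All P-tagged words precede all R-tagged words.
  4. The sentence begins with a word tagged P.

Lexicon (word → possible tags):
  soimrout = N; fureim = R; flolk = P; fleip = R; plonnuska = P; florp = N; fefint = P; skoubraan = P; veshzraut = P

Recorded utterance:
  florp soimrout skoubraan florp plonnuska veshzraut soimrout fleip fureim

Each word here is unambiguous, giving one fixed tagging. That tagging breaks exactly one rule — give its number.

4

Fixed tagging: N N P N P P N R R.
Checking each rule: R1 holds, R2 holds, R3 holds, R4 violated.
Only rule 4 fails.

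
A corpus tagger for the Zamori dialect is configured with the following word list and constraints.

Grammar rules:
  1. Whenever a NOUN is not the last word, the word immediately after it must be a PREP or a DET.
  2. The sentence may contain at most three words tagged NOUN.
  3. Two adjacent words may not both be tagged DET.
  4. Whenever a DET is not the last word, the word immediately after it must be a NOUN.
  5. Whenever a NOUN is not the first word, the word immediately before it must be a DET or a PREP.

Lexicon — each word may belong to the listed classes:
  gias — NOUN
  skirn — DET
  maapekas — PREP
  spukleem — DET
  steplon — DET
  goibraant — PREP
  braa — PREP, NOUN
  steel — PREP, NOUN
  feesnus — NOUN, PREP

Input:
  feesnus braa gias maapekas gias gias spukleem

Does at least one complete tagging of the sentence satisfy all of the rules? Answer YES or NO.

NO

Candidates per position — 1:feesnus {NOUN,PREP}; 2:braa {PREP,NOUN}; 3:gias {NOUN}; 4:maapekas {PREP}; 5:gias {NOUN}; 6:gias {NOUN}; 7:spukleem {DET}.
Rule 1 cannot be satisfied by any choice of tags from the lexicon.
So there is no consistent tagging.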